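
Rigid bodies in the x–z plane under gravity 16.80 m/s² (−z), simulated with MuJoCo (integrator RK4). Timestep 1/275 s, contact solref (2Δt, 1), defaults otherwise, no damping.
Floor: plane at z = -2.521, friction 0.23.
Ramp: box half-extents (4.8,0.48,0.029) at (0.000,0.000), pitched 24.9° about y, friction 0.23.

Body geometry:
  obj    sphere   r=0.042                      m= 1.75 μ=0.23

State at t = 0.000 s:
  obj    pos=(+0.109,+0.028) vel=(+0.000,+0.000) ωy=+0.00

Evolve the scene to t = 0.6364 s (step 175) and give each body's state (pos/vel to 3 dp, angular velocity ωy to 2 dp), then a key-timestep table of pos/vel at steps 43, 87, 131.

State at t = 0.6364 s:
  obj    pos=(+1.037,-0.403) vel=(+2.916,-1.354) ωy=+76.53

Key-timestep trajectory:
   step    t(s)  obj.x    obj.z    obj.vx   obj.vz 
     43  0.1564   +0.165  +0.002  +0.717  -0.333
     87  0.3164   +0.338  -0.079  +1.450  -0.673
    131  0.4764   +0.629  -0.214  +2.183  -1.013


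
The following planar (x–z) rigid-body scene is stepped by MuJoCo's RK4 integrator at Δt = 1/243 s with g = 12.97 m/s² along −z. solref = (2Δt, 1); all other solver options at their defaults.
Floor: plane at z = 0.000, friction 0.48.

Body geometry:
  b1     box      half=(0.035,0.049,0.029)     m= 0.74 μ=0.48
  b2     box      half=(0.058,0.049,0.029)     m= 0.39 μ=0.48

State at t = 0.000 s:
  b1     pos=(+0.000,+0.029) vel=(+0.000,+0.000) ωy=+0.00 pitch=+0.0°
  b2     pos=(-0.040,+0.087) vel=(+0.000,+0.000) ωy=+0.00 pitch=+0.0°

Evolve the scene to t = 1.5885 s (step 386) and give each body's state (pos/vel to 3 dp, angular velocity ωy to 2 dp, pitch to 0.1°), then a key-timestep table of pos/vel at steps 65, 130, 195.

State at t = 1.5885 s:
  b1     pos=(+0.000,+0.029) vel=(+0.000,+0.000) ωy=+0.00 pitch=+0.0°
  b2     pos=(-0.097,+0.058) vel=(+0.000,+0.000) ωy=+0.00 pitch=-90.0°

Key-timestep trajectory:
   step    t(s)  b1.x    b1.z    b1.vx   b1.vz   b2.x    b2.z    b2.vx   b2.vz 
     65  0.2675   +0.000  +0.029  +0.000  +0.000   -0.085  +0.063  -0.386  -0.096
    130  0.5350   +0.000  +0.029  +0.000  +0.000   -0.121  +0.065  +0.026  -0.002
    195  0.8025   +0.000  +0.029  +0.000  +0.000   -0.091  +0.061  -0.091  -0.035


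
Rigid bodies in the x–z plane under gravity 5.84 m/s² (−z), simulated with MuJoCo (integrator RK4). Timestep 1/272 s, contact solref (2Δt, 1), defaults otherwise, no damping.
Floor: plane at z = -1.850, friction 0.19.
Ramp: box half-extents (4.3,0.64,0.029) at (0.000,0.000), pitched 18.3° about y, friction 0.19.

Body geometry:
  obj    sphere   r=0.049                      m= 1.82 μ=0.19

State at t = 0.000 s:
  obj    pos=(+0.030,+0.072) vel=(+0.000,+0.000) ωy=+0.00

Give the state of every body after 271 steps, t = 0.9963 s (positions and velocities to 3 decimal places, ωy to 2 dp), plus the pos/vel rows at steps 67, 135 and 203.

State at t = 0.9963 s:
  obj    pos=(+0.647,-0.132) vel=(+1.239,-0.410) ωy=+26.63

Key-timestep trajectory:
   step    t(s)  obj.x    obj.z    obj.vx   obj.vz 
     67  0.2463   +0.068  +0.060  +0.306  -0.101
    135  0.4963   +0.183  +0.022  +0.617  -0.204
    203  0.7463   +0.376  -0.042  +0.928  -0.307


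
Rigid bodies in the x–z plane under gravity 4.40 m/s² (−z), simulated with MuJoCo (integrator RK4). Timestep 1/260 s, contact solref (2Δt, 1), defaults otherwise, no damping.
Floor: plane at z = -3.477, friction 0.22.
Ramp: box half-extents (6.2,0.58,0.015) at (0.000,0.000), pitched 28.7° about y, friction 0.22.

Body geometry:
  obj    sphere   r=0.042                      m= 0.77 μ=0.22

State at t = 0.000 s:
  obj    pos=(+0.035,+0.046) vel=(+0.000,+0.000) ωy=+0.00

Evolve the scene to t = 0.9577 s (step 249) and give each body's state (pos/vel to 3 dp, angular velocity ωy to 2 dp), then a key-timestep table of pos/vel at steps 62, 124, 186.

State at t = 0.9577 s:
  obj    pos=(+0.642,-0.287) vel=(+1.268,-0.694) ωy=+34.41

Key-timestep trajectory:
   step    t(s)  obj.x    obj.z    obj.vx   obj.vz 
     62  0.2385   +0.073  +0.025  +0.316  -0.173
    124  0.4769   +0.186  -0.037  +0.631  -0.346
    186  0.7154   +0.374  -0.140  +0.947  -0.519


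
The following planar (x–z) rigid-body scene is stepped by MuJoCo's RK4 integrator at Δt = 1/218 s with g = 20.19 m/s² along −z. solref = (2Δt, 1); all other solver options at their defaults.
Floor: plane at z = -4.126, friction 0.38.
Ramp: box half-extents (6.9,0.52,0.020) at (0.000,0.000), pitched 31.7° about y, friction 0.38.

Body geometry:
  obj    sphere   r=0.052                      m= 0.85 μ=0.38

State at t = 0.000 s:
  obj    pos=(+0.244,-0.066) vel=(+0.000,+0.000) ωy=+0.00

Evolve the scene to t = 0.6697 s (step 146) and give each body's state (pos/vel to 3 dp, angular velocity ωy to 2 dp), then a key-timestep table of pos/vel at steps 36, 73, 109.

State at t = 0.6697 s:
  obj    pos=(+1.690,-0.959) vel=(+4.318,-2.667) ωy=+97.58

Key-timestep trajectory:
   step    t(s)  obj.x    obj.z    obj.vx   obj.vz 
     36  0.1651   +0.332  -0.120  +1.065  -0.658
     73  0.3349   +0.606  -0.289  +2.159  -1.334
    109  0.5000   +1.050  -0.564  +3.224  -1.991


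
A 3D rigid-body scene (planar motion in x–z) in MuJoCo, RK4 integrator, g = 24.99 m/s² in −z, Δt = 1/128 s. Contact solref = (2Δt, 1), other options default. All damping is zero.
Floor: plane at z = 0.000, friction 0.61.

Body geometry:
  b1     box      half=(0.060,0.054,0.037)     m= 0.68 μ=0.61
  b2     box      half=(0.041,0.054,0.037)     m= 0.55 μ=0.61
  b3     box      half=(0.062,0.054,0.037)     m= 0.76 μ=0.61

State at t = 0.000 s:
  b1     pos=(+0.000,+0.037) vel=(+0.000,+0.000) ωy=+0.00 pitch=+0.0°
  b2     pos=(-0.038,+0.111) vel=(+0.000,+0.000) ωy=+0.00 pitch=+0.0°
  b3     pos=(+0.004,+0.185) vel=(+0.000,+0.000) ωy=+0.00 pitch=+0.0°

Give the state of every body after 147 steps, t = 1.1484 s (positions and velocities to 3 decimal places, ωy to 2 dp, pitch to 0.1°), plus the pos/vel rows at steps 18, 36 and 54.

State at t = 1.1484 s:
  b1     pos=(+0.000,+0.037) vel=(+0.000,+0.000) ωy=+0.00 pitch=+0.0°
  b2     pos=(-0.039,+0.111) vel=(+0.000,+0.000) ωy=+0.00 pitch=-0.1°
  b3     pos=(+0.151,+0.037) vel=(+0.000,+0.000) ωy=+0.00 pitch=+180.0°

Key-timestep trajectory:
   step    t(s)  b1.x    b1.z    b1.vx   b1.vz   b2.x    b2.z    b2.vx   b2.vz   b3.x    b3.z    b3.vx   b3.vz 
     18  0.1406   +0.000  +0.037  -0.001  +0.000   -0.038  +0.111  -0.002  +0.000   +0.009  +0.184  +0.102  -0.016
     36  0.2812   +0.000  +0.037  -0.005  -0.003   -0.038  +0.111  -0.004  -0.002   +0.052  +0.135  +0.731  -0.485
     54  0.4219   +0.000  +0.037  +0.000  +0.000   -0.039  +0.111  +0.000  +0.000   +0.153  +0.023  +0.020  +0.104


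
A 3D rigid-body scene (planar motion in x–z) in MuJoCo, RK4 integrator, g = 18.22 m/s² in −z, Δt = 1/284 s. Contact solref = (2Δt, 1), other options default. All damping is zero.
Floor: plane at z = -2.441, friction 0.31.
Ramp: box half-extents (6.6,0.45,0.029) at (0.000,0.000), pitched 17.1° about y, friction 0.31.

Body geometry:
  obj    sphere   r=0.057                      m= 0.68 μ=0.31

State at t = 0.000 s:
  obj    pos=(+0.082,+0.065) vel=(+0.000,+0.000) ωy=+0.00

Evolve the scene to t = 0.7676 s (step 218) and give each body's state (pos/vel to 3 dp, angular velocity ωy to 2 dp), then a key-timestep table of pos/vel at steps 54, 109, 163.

State at t = 0.7676 s:
  obj    pos=(+1.160,-0.267) vel=(+2.808,-0.864) ωy=+51.53

Key-timestep trajectory:
   step    t(s)  obj.x    obj.z    obj.vx   obj.vz 
     54  0.1901   +0.148  +0.044  +0.696  -0.214
    109  0.3838   +0.351  -0.018  +1.404  -0.432
    163  0.5739   +0.684  -0.121  +2.099  -0.646


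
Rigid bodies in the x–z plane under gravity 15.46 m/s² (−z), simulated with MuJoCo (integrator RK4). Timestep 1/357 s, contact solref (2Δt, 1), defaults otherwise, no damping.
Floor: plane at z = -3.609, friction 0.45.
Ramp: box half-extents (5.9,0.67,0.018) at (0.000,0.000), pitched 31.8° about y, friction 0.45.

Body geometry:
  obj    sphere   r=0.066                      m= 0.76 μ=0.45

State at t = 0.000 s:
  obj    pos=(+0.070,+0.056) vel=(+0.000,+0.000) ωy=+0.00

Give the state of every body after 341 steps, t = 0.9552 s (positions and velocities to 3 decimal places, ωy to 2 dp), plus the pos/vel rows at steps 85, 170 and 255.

State at t = 0.9552 s:
  obj    pos=(+2.326,-1.343) vel=(+4.724,-2.929) ωy=+84.21

Key-timestep trajectory:
   step    t(s)  obj.x    obj.z    obj.vx   obj.vz 
     85  0.2381   +0.210  -0.031  +1.178  -0.730
    170  0.4762   +0.631  -0.292  +2.355  -1.460
    255  0.7143   +1.332  -0.727  +3.533  -2.190


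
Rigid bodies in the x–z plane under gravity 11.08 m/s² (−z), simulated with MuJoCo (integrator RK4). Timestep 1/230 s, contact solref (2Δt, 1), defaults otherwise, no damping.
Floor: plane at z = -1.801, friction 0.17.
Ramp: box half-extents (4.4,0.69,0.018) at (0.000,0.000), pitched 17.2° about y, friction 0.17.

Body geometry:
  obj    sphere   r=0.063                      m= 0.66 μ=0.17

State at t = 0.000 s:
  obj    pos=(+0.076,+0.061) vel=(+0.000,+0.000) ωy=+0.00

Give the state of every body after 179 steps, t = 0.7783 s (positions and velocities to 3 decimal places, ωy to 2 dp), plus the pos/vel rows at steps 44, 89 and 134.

State at t = 0.7783 s:
  obj    pos=(+0.753,-0.148) vel=(+1.740,-0.539) ωy=+28.91

Key-timestep trajectory:
   step    t(s)  obj.x    obj.z    obj.vx   obj.vz 
     44  0.1913   +0.117  +0.049  +0.428  -0.132
     89  0.3870   +0.243  +0.009  +0.865  -0.268
    134  0.5826   +0.456  -0.056  +1.303  -0.403


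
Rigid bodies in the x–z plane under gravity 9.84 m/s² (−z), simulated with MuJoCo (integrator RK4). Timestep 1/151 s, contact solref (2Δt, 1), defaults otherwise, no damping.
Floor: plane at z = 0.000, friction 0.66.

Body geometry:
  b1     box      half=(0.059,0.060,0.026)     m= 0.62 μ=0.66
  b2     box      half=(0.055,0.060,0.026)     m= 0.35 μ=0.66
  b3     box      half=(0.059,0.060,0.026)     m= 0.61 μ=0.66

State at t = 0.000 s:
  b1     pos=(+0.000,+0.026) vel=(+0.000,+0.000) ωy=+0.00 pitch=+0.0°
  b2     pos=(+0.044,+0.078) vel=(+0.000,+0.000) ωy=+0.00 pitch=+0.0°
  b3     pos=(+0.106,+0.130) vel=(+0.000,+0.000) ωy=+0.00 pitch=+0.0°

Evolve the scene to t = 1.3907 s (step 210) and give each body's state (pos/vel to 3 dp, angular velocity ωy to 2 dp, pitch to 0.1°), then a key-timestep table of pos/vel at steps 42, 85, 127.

State at t = 1.3907 s:
  b1     pos=(+0.000,+0.026) vel=(+0.000,+0.000) ωy=+0.00 pitch=+0.0°
  b2     pos=(+0.097,+0.055) vel=(+0.000,+0.000) ωy=+0.00 pitch=+90.0°
  b3     pos=(+0.198,+0.059) vel=(+0.000,+0.000) ωy=+0.00 pitch=+90.0°

Key-timestep trajectory:
   step    t(s)  b1.x    b1.z    b1.vx   b1.vz   b2.x    b2.z    b2.vx   b2.vz   b3.x    b3.z    b3.vx   b3.vz 
     42  0.2781   +0.000  +0.026  +0.000  +0.000   +0.092  +0.055  +0.172  -0.018   +0.164  +0.064  +0.175  +0.043
     85  0.5629   +0.000  +0.026  +0.000  +0.000   +0.097  +0.055  +0.000  +0.000   +0.213  +0.063  +0.004  +0.000
    127  0.8411   +0.000  +0.026  +0.000  +0.000   +0.097  +0.055  +0.000  +0.000   +0.197  +0.060  +0.144  -0.058


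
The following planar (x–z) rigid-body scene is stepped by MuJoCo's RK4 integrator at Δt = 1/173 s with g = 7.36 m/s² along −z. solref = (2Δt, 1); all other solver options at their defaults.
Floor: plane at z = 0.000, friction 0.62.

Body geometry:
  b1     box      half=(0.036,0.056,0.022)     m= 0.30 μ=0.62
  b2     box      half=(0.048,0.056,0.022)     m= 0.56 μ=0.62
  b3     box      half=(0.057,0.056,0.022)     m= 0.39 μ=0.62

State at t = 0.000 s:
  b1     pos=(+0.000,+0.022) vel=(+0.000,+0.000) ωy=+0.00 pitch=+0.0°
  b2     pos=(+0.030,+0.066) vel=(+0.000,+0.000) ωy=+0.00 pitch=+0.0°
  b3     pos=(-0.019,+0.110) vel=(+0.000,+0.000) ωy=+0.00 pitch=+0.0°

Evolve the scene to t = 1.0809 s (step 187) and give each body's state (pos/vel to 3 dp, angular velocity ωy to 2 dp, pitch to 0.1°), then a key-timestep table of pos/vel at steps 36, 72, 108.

State at t = 1.0809 s:
  b1     pos=(+0.000,+0.022) vel=(+0.000,+0.000) ωy=+0.00 pitch=+0.0°
  b2     pos=(+0.030,+0.066) vel=(+0.000,+0.000) ωy=+0.00 pitch=+0.1°
  b3     pos=(-0.157,+0.022) vel=(+0.000,+0.000) ωy=+0.00 pitch=+180.0°

Key-timestep trajectory:
   step    t(s)  b1.x    b1.z    b1.vx   b1.vz   b2.x    b2.z    b2.vx   b2.vz   b3.x    b3.z    b3.vx   b3.vz 
     36  0.2081   +0.000  +0.022  +0.000  +0.000   +0.030  +0.066  +0.000  +0.000   -0.022  +0.110  -0.037  -0.007
     72  0.4162   +0.000  +0.022  +0.000  +0.000   +0.030  +0.066  +0.000  +0.000   -0.042  +0.089  -0.154  -0.430
    108  0.6243   +0.000  +0.022  +0.000  +0.000   +0.030  +0.066  +0.000  +0.000   -0.111  +0.059  -0.333  -0.094


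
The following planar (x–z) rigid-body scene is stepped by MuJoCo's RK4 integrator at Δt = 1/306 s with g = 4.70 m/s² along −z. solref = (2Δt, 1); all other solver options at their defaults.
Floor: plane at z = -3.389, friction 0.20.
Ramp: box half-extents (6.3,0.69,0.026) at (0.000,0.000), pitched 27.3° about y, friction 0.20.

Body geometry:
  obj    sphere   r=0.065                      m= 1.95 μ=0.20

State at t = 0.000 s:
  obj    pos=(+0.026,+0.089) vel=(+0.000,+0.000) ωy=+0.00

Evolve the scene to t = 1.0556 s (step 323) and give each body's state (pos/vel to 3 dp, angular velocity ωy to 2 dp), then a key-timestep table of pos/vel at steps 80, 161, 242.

State at t = 1.0556 s:
  obj    pos=(+0.788,-0.304) vel=(+1.444,-0.745) ωy=+25.00

Key-timestep trajectory:
   step    t(s)  obj.x    obj.z    obj.vx   obj.vz 
     80  0.2614   +0.073  +0.065  +0.358  -0.185
    161  0.5261   +0.215  -0.009  +0.720  -0.372
    242  0.7908   +0.454  -0.132  +1.082  -0.559


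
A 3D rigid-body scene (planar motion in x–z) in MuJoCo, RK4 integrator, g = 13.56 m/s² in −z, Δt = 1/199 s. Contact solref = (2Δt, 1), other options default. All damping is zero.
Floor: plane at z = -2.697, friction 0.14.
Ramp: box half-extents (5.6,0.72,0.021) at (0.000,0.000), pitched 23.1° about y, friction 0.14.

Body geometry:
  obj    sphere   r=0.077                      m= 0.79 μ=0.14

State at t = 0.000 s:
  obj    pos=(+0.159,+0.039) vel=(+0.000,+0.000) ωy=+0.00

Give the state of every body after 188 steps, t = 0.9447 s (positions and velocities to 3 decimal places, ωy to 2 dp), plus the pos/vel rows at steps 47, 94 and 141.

State at t = 0.9447 s:
  obj    pos=(+1.719,-0.627) vel=(+3.303,-1.409) ωy=+46.61

Key-timestep trajectory:
   step    t(s)  obj.x    obj.z    obj.vx   obj.vz 
     47  0.2362   +0.257  -0.003  +0.826  -0.352
     94  0.4724   +0.549  -0.128  +1.651  -0.704
    141  0.7085   +1.037  -0.336  +2.477  -1.057


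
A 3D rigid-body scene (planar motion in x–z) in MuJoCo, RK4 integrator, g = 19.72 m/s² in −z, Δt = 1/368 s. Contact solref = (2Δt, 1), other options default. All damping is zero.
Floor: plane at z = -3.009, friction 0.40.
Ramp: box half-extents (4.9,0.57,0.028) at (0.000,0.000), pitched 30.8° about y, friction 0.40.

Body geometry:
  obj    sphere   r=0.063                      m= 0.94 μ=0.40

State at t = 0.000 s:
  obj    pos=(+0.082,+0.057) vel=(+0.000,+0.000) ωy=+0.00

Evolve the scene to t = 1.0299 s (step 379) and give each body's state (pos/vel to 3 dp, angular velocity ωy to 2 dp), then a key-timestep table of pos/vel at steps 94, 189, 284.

State at t = 1.0299 s:
  obj    pos=(+3.368,-1.902) vel=(+6.381,-3.804) ωy=+117.90

Key-timestep trajectory:
   step    t(s)  obj.x    obj.z    obj.vx   obj.vz 
     94  0.2554   +0.284  -0.063  +1.583  -0.943
    189  0.5136   +0.899  -0.430  +3.182  -1.897
    284  0.7717   +1.927  -1.043  +4.781  -2.850


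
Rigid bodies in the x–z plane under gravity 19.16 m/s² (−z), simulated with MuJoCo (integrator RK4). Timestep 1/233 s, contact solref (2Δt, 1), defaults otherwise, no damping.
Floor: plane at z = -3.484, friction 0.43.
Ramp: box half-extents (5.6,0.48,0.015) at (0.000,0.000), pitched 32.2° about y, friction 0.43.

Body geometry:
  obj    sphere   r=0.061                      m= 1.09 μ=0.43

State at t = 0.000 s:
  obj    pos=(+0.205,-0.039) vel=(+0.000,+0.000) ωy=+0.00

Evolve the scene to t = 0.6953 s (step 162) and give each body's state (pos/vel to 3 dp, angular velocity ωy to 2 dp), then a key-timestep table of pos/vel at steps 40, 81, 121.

State at t = 0.6953 s:
  obj    pos=(+1.697,-0.979) vel=(+4.291,-2.702) ωy=+83.11

Key-timestep trajectory:
   step    t(s)  obj.x    obj.z    obj.vx   obj.vz 
     40  0.1717   +0.296  -0.097  +1.060  -0.667
     81  0.3476   +0.578  -0.274  +2.145  -1.351
    121  0.5193   +1.037  -0.563  +3.205  -2.018


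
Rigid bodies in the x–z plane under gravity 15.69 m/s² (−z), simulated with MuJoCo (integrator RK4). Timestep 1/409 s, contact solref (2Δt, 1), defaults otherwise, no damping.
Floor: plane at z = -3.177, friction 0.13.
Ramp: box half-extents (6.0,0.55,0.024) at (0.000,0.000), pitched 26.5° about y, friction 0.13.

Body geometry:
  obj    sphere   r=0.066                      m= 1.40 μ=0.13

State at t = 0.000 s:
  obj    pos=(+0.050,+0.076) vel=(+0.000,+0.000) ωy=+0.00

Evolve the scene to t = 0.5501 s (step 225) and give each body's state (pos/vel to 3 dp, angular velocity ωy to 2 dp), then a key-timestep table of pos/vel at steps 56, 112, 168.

State at t = 0.5501 s:
  obj    pos=(+0.751,-0.274) vel=(+2.553,-1.258) ωy=+38.08

Key-timestep trajectory:
   step    t(s)  obj.x    obj.z    obj.vx   obj.vz 
     56  0.1369   +0.093  +0.054  +0.636  -0.313
    112  0.2738   +0.224  -0.011  +1.266  -0.639
    168  0.4108   +0.441  -0.119  +1.902  -0.950


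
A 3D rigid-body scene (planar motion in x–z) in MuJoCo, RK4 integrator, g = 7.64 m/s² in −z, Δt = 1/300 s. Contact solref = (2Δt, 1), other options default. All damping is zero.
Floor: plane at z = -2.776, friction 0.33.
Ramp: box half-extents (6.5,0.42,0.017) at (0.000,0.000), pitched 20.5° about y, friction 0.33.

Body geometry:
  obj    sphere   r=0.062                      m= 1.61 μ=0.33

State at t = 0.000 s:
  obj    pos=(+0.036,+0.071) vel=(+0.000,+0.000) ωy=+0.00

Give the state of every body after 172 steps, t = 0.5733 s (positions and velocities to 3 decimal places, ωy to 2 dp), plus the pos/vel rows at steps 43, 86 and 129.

State at t = 0.5733 s:
  obj    pos=(+0.330,-0.039) vel=(+1.026,-0.384) ωy=+17.67

Key-timestep trajectory:
   step    t(s)  obj.x    obj.z    obj.vx   obj.vz 
     43  0.1433   +0.054  +0.064  +0.257  -0.096
     86  0.2867   +0.110  +0.043  +0.513  -0.192
    129  0.4300   +0.202  +0.009  +0.770  -0.288


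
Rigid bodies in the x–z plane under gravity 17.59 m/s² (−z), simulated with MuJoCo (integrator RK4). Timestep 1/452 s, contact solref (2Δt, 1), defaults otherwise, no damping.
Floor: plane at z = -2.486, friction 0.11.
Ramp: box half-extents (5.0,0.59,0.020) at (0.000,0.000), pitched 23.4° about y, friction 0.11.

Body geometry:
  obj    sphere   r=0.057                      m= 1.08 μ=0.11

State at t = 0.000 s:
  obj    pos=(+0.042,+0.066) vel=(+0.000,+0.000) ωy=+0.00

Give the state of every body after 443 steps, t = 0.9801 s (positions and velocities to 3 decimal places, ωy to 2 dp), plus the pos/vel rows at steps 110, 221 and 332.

State at t = 0.9801 s:
  obj    pos=(+2.338,-0.928) vel=(+4.684,-2.037) ωy=+76.28

Key-timestep trajectory:
   step    t(s)  obj.x    obj.z    obj.vx   obj.vz 
    110  0.2434   +0.184  +0.004  +1.163  -0.507
    221  0.4889   +0.613  -0.182  +2.338  -1.011
    332  0.7345   +1.332  -0.492  +3.504  -1.545


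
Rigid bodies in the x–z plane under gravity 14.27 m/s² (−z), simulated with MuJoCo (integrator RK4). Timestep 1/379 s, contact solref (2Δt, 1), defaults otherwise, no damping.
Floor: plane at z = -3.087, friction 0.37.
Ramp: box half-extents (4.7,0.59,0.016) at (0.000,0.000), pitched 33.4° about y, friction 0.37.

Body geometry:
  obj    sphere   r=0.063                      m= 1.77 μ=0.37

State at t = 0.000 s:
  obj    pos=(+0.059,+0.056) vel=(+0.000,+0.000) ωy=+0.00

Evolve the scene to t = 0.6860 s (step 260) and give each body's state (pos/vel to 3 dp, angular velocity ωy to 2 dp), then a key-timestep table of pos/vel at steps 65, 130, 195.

State at t = 0.6860 s:
  obj    pos=(+1.161,-0.671) vel=(+3.214,-2.119) ωy=+61.09

Key-timestep trajectory:
   step    t(s)  obj.x    obj.z    obj.vx   obj.vz 
     65  0.1715   +0.128  +0.010  +0.804  -0.530
    130  0.3430   +0.335  -0.126  +1.607  -1.060
    195  0.5145   +0.679  -0.353  +2.410  -1.589


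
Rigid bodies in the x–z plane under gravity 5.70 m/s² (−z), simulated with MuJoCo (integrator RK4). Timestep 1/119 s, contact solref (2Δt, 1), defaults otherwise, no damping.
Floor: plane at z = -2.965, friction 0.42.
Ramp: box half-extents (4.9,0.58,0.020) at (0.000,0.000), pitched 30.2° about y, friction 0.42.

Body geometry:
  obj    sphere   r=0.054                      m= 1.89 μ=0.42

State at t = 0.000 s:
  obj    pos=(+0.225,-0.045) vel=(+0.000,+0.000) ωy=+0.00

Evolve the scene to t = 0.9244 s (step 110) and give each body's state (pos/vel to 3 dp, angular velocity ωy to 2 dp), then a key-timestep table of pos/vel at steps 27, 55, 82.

State at t = 0.9244 s:
  obj    pos=(+0.981,-0.485) vel=(+1.636,-0.952) ωy=+35.05

Key-timestep trajectory:
   step    t(s)  obj.x    obj.z    obj.vx   obj.vz 
     27  0.2269   +0.271  -0.072  +0.402  -0.234
     55  0.4622   +0.414  -0.155  +0.818  -0.476
     82  0.6891   +0.645  -0.290  +1.220  -0.710


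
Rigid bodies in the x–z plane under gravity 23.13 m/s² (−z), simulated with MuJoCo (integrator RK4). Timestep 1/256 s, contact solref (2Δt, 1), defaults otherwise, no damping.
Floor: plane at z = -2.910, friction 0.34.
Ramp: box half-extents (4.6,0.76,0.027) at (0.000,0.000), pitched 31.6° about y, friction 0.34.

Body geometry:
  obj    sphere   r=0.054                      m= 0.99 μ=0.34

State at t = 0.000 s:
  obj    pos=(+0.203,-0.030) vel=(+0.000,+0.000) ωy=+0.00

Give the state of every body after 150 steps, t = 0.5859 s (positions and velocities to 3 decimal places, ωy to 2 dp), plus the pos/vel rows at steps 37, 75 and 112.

State at t = 0.5859 s:
  obj    pos=(+1.469,-0.809) vel=(+4.321,-2.658) ωy=+93.91

Key-timestep trajectory:
   step    t(s)  obj.x    obj.z    obj.vx   obj.vz 
     37  0.1445   +0.280  -0.077  +1.066  -0.656
     75  0.2930   +0.520  -0.225  +2.160  -1.329
    112  0.4375   +0.909  -0.464  +3.226  -1.985


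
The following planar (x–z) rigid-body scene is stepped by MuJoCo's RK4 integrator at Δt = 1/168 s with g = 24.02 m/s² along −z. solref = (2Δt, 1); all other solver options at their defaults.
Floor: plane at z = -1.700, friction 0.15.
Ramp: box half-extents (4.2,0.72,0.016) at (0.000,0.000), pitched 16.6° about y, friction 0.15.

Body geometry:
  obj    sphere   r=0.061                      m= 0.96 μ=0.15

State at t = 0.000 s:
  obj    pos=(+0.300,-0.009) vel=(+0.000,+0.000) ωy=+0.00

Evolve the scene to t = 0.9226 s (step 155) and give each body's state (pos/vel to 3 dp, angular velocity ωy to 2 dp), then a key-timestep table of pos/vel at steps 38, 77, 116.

State at t = 0.9226 s:
  obj    pos=(+2.299,-0.605) vel=(+4.334,-1.292) ωy=+74.12

Key-timestep trajectory:
   step    t(s)  obj.x    obj.z    obj.vx   obj.vz 
     38  0.2262   +0.420  -0.045  +1.063  -0.317
     77  0.4583   +0.794  -0.156  +2.153  -0.642
    116  0.6905   +1.420  -0.343  +3.244  -0.967


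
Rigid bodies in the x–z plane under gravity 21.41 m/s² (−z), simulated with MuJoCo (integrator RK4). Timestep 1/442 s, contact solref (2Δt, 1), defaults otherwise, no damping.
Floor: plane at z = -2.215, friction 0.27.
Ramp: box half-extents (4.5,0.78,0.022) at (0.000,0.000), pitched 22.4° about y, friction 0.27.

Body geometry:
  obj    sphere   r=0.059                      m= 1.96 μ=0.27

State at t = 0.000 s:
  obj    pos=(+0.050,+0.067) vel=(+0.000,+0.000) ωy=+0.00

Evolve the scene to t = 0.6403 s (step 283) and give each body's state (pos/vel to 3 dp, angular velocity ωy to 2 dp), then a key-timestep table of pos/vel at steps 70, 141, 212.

State at t = 0.6403 s:
  obj    pos=(+1.154,-0.388) vel=(+3.450,-1.422) ωy=+63.24

Key-timestep trajectory:
   step    t(s)  obj.x    obj.z    obj.vx   obj.vz 
     70  0.1584   +0.118  +0.039  +0.853  -0.352
    141  0.3190   +0.324  -0.046  +1.719  -0.708
    212  0.4796   +0.670  -0.188  +2.584  -1.065


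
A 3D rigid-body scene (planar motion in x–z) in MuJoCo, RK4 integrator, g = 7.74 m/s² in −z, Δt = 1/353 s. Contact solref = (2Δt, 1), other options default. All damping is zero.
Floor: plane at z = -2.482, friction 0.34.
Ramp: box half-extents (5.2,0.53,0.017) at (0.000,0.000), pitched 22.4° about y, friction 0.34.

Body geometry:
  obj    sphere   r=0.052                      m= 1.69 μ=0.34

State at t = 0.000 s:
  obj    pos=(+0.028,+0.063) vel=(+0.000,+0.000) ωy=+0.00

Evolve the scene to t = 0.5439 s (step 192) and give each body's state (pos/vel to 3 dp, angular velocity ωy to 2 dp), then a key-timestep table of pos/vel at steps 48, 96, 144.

State at t = 0.5439 s:
  obj    pos=(+0.316,-0.056) vel=(+1.059,-0.437) ωy=+22.03

Key-timestep trajectory:
   step    t(s)  obj.x    obj.z    obj.vx   obj.vz 
     48  0.1360   +0.046  +0.056  +0.265  -0.109
     96  0.2720   +0.100  +0.033  +0.530  -0.218
    144  0.4079   +0.190  -0.004  +0.795  -0.328


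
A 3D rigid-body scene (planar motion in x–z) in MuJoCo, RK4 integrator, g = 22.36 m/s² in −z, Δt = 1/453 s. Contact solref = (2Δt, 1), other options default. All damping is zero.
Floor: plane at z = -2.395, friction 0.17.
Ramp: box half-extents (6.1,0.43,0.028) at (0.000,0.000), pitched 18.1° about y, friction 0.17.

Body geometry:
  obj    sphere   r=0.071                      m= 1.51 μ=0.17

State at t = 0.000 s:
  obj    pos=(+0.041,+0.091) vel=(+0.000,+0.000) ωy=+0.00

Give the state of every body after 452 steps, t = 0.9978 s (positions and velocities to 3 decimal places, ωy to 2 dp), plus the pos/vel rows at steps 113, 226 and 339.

State at t = 0.9978 s:
  obj    pos=(+2.389,-0.677) vel=(+4.706,-1.538) ωy=+69.73

Key-timestep trajectory:
   step    t(s)  obj.x    obj.z    obj.vx   obj.vz 
    113  0.2494   +0.188  +0.043  +1.177  -0.385
    226  0.4989   +0.628  -0.101  +2.353  -0.769
    339  0.7483   +1.362  -0.341  +3.530  -1.154


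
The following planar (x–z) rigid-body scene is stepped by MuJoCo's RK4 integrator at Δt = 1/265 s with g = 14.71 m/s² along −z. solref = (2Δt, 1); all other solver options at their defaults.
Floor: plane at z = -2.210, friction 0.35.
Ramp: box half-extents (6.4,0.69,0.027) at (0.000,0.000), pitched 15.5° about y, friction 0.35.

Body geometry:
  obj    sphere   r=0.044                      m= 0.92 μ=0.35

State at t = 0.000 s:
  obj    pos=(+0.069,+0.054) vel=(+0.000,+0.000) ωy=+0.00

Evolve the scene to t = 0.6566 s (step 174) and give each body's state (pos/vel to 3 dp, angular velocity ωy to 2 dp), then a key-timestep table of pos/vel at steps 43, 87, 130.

State at t = 0.6566 s:
  obj    pos=(+0.652,-0.107) vel=(+1.777,-0.493) ωy=+41.89

Key-timestep trajectory:
   step    t(s)  obj.x    obj.z    obj.vx   obj.vz 
     43  0.1623   +0.105  +0.045  +0.439  -0.122
     87  0.3283   +0.215  +0.014  +0.888  -0.246
    130  0.4906   +0.395  -0.036  +1.327  -0.368


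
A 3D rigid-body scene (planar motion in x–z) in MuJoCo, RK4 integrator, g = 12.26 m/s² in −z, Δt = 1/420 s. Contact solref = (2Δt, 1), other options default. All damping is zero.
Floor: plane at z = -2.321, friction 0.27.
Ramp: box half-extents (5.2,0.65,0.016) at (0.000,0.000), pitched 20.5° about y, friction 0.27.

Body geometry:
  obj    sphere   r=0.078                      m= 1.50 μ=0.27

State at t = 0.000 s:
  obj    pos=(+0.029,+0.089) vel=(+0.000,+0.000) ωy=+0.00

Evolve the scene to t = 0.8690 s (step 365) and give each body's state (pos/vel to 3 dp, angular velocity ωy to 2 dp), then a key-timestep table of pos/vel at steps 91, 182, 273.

State at t = 0.8690 s:
  obj    pos=(+1.114,-0.316) vel=(+2.496,-0.933) ωy=+34.17

Key-timestep trajectory:
   step    t(s)  obj.x    obj.z    obj.vx   obj.vz 
     91  0.2167   +0.097  +0.064  +0.622  -0.233
    182  0.4333   +0.299  -0.011  +1.245  -0.465
    273  0.6500   +0.636  -0.137  +1.867  -0.698


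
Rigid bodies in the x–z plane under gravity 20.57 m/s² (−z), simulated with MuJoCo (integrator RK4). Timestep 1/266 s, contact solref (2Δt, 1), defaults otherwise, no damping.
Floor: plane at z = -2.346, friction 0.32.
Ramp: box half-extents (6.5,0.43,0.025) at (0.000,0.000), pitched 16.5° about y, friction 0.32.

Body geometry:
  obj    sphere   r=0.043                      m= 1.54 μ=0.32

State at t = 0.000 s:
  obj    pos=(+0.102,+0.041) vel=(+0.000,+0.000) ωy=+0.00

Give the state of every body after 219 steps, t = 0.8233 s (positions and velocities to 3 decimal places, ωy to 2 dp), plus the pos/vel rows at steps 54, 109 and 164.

State at t = 0.8233 s:
  obj    pos=(+1.458,-0.361) vel=(+3.294,-0.976) ωy=+79.89

Key-timestep trajectory:
   step    t(s)  obj.x    obj.z    obj.vx   obj.vz 
     54  0.2030   +0.184  +0.016  +0.812  -0.241
    109  0.4098   +0.438  -0.059  +1.640  -0.486
    164  0.6165   +0.862  -0.185  +2.467  -0.731


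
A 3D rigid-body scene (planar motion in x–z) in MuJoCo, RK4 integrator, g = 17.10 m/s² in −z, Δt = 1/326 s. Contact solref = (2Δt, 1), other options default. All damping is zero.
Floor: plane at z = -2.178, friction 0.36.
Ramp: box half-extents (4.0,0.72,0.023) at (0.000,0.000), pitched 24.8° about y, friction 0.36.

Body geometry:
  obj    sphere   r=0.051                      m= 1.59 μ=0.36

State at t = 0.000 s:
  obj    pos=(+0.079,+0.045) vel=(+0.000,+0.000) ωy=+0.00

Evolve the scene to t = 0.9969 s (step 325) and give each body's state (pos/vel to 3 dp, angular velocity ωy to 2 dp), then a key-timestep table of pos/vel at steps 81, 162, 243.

State at t = 0.9969 s:
  obj    pos=(+2.390,-1.023) vel=(+4.637,-2.142) ωy=+100.14

Key-timestep trajectory:
   step    t(s)  obj.x    obj.z    obj.vx   obj.vz 
     81  0.2485   +0.223  -0.021  +1.156  -0.534
    162  0.4969   +0.653  -0.220  +2.311  -1.068
    243  0.7454   +1.371  -0.552  +3.467  -1.602


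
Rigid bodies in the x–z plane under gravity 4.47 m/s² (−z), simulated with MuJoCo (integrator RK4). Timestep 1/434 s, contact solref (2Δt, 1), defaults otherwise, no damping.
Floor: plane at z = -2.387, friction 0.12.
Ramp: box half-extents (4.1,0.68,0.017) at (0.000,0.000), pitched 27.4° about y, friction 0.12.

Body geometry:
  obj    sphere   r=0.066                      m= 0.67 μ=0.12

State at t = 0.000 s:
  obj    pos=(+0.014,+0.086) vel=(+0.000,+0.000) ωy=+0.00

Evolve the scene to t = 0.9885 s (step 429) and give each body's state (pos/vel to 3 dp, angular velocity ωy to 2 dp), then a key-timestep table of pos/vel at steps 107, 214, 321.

State at t = 0.9885 s:
  obj    pos=(+0.701,-0.270) vel=(+1.385,-0.729) ωy=+17.73

Key-timestep trajectory:
   step    t(s)  obj.x    obj.z    obj.vx   obj.vz 
    107  0.2465   +0.057  +0.064  +0.348  -0.179
    214  0.4931   +0.185  -0.003  +0.692  -0.362
    321  0.7396   +0.399  -0.113  +1.037  -0.545


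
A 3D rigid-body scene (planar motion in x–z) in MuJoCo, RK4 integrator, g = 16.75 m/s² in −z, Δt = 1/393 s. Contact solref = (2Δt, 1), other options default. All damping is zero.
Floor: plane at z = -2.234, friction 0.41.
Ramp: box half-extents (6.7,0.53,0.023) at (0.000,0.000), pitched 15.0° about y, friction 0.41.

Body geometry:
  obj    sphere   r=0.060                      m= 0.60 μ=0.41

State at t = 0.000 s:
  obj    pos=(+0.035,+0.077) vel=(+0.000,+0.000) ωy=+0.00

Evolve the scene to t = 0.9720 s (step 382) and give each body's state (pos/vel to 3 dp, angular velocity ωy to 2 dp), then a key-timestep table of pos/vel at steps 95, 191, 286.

State at t = 0.9720 s:
  obj    pos=(+1.448,-0.302) vel=(+2.907,-0.779) ωy=+50.16

Key-timestep trajectory:
   step    t(s)  obj.x    obj.z    obj.vx   obj.vz 
     95  0.2417   +0.122  +0.053  +0.723  -0.194
    191  0.4860   +0.388  -0.018  +1.454  -0.390
    286  0.7277   +0.827  -0.136  +2.177  -0.583


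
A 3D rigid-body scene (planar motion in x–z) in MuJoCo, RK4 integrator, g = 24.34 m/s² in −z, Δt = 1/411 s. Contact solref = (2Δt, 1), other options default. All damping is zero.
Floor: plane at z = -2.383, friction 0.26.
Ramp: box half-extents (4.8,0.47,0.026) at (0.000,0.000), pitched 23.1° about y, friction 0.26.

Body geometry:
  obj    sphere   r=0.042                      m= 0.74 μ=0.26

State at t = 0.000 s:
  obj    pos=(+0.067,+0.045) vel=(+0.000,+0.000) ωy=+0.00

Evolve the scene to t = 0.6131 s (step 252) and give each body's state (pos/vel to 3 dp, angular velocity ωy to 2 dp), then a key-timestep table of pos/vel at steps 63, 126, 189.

State at t = 0.6131 s:
  obj    pos=(+1.247,-0.458) vel=(+3.847,-1.641) ωy=+99.56

Key-timestep trajectory:
   step    t(s)  obj.x    obj.z    obj.vx   obj.vz 
     63  0.1533   +0.141  +0.014  +0.962  -0.410
    126  0.3066   +0.362  -0.080  +1.924  -0.820
    189  0.4599   +0.731  -0.238  +2.885  -1.231


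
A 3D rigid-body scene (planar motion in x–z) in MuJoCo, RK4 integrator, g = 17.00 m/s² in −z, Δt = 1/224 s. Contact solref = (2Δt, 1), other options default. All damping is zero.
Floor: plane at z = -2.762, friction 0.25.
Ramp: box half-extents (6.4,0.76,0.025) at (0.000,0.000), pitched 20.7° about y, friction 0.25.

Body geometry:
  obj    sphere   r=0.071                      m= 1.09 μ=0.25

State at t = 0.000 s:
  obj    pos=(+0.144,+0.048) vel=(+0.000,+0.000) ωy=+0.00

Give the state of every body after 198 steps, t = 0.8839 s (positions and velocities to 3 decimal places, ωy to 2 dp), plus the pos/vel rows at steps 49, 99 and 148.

State at t = 0.8839 s:
  obj    pos=(+1.713,-0.545) vel=(+3.549,-1.341) ωy=+53.43

Key-timestep trajectory:
   step    t(s)  obj.x    obj.z    obj.vx   obj.vz 
     49  0.2188   +0.240  +0.012  +0.878  -0.332
     99  0.4420   +0.536  -0.100  +1.775  -0.671
    148  0.6607   +1.021  -0.283  +2.653  -1.002


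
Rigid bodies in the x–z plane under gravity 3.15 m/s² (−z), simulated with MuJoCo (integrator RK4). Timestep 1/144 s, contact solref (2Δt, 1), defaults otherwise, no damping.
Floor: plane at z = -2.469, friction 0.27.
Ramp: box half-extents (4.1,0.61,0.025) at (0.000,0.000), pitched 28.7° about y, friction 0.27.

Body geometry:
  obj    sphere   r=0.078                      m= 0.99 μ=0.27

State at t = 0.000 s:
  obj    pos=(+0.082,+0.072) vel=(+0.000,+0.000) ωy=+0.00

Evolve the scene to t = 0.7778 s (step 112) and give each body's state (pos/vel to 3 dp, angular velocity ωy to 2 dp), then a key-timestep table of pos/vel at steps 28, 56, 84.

State at t = 0.7778 s:
  obj    pos=(+0.369,-0.085) vel=(+0.737,-0.404) ωy=+10.77

Key-timestep trajectory:
   step    t(s)  obj.x    obj.z    obj.vx   obj.vz 
     28  0.1944   +0.100  +0.063  +0.184  -0.101
     56  0.3889   +0.154  +0.033  +0.369  -0.202
     84  0.5833   +0.244  -0.016  +0.553  -0.303


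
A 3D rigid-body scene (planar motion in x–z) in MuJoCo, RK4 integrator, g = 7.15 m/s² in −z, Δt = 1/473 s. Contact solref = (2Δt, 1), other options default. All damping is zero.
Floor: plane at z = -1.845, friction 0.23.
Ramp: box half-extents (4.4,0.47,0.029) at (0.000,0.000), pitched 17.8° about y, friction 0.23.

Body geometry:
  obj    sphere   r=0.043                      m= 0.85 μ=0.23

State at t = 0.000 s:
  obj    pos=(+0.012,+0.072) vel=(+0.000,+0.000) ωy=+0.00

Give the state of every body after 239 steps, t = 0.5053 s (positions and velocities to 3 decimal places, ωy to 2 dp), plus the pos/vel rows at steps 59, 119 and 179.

State at t = 0.5053 s:
  obj    pos=(+0.202,+0.011) vel=(+0.751,-0.241) ωy=+18.34

Key-timestep trajectory:
   step    t(s)  obj.x    obj.z    obj.vx   obj.vz 
     59  0.1247   +0.024  +0.068  +0.185  -0.060
    119  0.2516   +0.059  +0.057  +0.374  -0.120
    179  0.3784   +0.118  +0.038  +0.563  -0.181


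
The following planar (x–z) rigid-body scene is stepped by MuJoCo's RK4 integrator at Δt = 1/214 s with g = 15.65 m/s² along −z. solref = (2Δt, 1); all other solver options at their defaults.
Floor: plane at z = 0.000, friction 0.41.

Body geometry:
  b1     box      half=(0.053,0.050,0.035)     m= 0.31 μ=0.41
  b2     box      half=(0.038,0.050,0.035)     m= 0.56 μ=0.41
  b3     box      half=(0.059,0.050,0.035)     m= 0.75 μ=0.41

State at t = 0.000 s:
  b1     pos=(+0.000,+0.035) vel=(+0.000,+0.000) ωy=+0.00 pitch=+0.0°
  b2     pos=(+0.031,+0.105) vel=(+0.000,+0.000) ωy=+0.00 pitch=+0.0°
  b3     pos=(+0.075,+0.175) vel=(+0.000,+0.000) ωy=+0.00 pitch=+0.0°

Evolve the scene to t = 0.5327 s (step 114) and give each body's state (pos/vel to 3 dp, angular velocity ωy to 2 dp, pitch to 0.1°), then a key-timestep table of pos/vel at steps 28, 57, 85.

State at t = 0.5327 s:
  b1     pos=(+0.000,+0.035) vel=(+0.000,+0.000) ωy=+0.00 pitch=+0.0°
  b2     pos=(+0.030,+0.105) vel=(+0.000,+0.000) ωy=+0.00 pitch=+0.0°
  b3     pos=(+0.109,+0.059) vel=(+0.001,+0.003) ωy=+0.01 pitch=+90.0°

Key-timestep trajectory:
   step    t(s)  b1.x    b1.z    b1.vx   b1.vz   b2.x    b2.z    b2.vx   b2.vz   b3.x    b3.z    b3.vx   b3.vz 
     28  0.1308   +0.000  +0.035  -0.001  +0.000   +0.031  +0.105  -0.002  +0.000   +0.087  +0.170  +0.219  -0.124
     57  0.2664   +0.000  +0.035  +0.000  +0.000   +0.031  +0.105  +0.000  +0.000   +0.127  +0.060  +0.125  -0.581
     85  0.3972   +0.000  +0.035  +0.000  +0.000   +0.031  +0.105  +0.000  +0.000   +0.107  +0.059  -0.171  +0.101


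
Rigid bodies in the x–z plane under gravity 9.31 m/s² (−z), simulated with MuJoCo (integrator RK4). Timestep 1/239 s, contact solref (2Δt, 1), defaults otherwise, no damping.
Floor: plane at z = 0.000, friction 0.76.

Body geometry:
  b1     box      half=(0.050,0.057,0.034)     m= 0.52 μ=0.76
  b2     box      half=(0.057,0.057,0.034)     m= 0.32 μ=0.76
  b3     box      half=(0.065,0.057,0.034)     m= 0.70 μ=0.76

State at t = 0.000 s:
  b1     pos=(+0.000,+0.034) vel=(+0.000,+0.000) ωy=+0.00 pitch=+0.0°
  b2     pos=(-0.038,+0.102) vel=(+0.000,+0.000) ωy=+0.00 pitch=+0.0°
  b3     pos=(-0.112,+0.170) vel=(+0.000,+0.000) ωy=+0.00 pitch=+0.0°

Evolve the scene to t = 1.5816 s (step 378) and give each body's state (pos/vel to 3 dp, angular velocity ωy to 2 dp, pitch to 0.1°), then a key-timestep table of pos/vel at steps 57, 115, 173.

State at t = 1.5816 s:
  b1     pos=(+0.000,+0.034) vel=(+0.000,+0.000) ωy=+0.00 pitch=+0.0°
  b2     pos=(-0.091,+0.057) vel=(+0.000,+0.000) ωy=+0.00 pitch=-90.0°
  b3     pos=(-0.225,+0.065) vel=(+0.000,+0.000) ωy=+0.00 pitch=-90.0°

Key-timestep trajectory:
   step    t(s)  b1.x    b1.z    b1.vx   b1.vz   b2.x    b2.z    b2.vx   b2.vz   b3.x    b3.z    b3.vx   b3.vz 
     57  0.2385   +0.000  +0.034  +0.000  +0.000   -0.074  +0.094  -0.295  -0.334   -0.181  +0.070  -0.257  +0.122
    115  0.4812   +0.000  +0.034  +0.000  +0.000   -0.091  +0.057  +0.000  +0.000   -0.238  +0.070  -0.067  +0.019
    173  0.7238   +0.000  +0.034  +0.000  +0.000   -0.091  +0.057  +0.000  +0.000   -0.220  +0.067  -0.044  -0.019


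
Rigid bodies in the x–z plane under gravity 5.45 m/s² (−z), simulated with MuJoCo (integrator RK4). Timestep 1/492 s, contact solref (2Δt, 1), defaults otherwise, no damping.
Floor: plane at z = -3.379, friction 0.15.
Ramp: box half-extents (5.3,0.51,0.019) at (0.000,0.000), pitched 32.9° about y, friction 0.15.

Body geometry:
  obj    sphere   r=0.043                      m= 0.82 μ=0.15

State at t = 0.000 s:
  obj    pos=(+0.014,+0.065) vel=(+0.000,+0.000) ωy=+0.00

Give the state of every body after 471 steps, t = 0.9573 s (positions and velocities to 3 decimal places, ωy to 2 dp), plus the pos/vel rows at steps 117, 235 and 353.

State at t = 0.9573 s:
  obj    pos=(+0.889,-0.501) vel=(+1.823,-1.193) ωy=+38.10

Key-timestep trajectory:
   step    t(s)  obj.x    obj.z    obj.vx   obj.vz 
    117  0.2378   +0.068  +0.030  +0.452  -0.298
    235  0.4776   +0.232  -0.076  +0.916  -0.580
    353  0.7175   +0.505  -0.253  +1.374  -0.877
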